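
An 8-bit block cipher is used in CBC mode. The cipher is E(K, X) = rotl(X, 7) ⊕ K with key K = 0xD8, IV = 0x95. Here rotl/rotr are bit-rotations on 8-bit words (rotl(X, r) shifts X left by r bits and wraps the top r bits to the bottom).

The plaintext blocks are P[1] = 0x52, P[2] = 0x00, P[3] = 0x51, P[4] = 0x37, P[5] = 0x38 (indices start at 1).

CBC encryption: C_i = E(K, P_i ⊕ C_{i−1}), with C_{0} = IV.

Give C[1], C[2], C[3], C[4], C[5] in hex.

C[1] = 0x3B, C[2] = 0x45, C[3] = 0xD2, C[4] = 0x2A, C[5] = 0xD1

C[1]: P[1] ⊕ 0x95 = 0xC7; E(K, 0xC7) = 0x3B.
C[2]: P[2] ⊕ 0x3B = 0x3B; E(K, 0x3B) = 0x45.
C[3]: P[3] ⊕ 0x45 = 0x14; E(K, 0x14) = 0xD2.
C[4]: P[4] ⊕ 0xD2 = 0xE5; E(K, 0xE5) = 0x2A.
C[5]: P[5] ⊕ 0x2A = 0x12; E(K, 0x12) = 0xD1.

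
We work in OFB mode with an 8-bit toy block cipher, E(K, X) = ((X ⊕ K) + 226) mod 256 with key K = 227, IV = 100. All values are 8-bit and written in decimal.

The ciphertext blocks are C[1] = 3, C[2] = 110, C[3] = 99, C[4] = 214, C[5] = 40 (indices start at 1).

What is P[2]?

P[2] = 2

OFB decryption: S_i = E(K, S_{i−1}) with S_{0} = IV; P_i = C_i ⊕ S_i.
P[1]: S = E(K, 100) = 105; 3 ⊕ 105 = 106.
P[2]: S = E(K, 105) = 108; 110 ⊕ 108 = 2.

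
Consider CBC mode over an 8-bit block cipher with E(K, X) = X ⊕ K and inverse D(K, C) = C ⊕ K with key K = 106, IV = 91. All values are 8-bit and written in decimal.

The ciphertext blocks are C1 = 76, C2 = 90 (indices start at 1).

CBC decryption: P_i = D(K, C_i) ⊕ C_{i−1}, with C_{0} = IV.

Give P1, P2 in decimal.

P1 = 125, P2 = 124

P1: D(K, 76) = 38; 38 ⊕ 91 = 125.
P2: D(K, 90) = 48; 48 ⊕ 76 = 124.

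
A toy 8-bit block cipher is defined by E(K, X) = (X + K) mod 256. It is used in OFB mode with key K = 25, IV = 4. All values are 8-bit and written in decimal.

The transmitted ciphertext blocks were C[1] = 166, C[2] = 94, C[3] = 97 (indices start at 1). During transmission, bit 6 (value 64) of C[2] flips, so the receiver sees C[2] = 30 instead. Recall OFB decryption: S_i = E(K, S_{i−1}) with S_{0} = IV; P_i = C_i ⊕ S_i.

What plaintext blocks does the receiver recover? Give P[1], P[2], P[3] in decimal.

P[1] = 187, P[2] = 40, P[3] = 46

Only C[2] changed, to 30. In OFB, a change in C_i flips the same bit in P_i only; the keystream is unaffected. Decrypting the received ciphertext:
P[1]: S = E(K, 4) = 29; 166 ⊕ 29 = 187.
P[2]: S = E(K, 29) = 54; 30 ⊕ 54 = 40.
P[3]: S = E(K, 54) = 79; 97 ⊕ 79 = 46.
Blocks that differ from the original plaintext: P[2].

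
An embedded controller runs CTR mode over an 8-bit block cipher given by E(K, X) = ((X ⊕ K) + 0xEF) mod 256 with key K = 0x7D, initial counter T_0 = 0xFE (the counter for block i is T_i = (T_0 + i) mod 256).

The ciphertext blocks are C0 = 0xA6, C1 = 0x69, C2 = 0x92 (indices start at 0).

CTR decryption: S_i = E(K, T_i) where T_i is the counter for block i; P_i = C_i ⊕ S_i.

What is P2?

P2 = 0xFE

P2: T = 0x00, S = E(K, T) = 0x6C; 0x92 ⊕ 0x6C = 0xFE.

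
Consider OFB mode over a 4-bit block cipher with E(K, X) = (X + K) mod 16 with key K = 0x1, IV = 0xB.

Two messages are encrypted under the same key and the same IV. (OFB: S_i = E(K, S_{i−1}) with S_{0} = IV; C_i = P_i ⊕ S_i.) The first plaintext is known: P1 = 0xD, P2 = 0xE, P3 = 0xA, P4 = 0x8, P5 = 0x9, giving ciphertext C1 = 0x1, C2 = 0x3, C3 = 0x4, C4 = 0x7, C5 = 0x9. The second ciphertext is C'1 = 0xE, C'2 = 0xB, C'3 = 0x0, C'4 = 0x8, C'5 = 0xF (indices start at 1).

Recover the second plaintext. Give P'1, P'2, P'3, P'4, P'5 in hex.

In OFB with a reused IV, both messages share the same keystream S_i, so C_i ⊕ C'_i = P_i ⊕ P'_i and thus P'_i = P_i ⊕ C_i ⊕ C'_i.
P'1: 0xD ⊕ 0x1 ⊕ 0xE = 0x2.
P'2: 0xE ⊕ 0x3 ⊕ 0xB = 0x6.
P'3: 0xA ⊕ 0x4 ⊕ 0x0 = 0xE.
P'4: 0x8 ⊕ 0x7 ⊕ 0x8 = 0x7.
P'5: 0x9 ⊕ 0x9 ⊕ 0xF = 0xF.

P'1 = 0x2, P'2 = 0x6, P'3 = 0xE, P'4 = 0x7, P'5 = 0xF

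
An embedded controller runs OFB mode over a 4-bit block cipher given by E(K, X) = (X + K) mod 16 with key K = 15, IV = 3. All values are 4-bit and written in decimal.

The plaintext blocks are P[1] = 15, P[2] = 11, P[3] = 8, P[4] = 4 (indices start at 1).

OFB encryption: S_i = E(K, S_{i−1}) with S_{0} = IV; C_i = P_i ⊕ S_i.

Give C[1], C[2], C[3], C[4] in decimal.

C[1]: S = E(K, 3) = 2; 15 ⊕ 2 = 13.
C[2]: S = E(K, 2) = 1; 11 ⊕ 1 = 10.
C[3]: S = E(K, 1) = 0; 8 ⊕ 0 = 8.
C[4]: S = E(K, 0) = 15; 4 ⊕ 15 = 11.

C[1] = 13, C[2] = 10, C[3] = 8, C[4] = 11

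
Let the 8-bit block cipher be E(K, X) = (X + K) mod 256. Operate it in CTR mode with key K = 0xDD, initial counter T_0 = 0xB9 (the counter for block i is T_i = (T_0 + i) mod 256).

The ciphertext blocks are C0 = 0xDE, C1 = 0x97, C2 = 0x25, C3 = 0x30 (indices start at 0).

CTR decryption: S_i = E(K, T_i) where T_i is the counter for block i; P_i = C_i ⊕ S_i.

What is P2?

P2: T = 0xBB, S = E(K, T) = 0x98; 0x25 ⊕ 0x98 = 0xBD.

P2 = 0xBD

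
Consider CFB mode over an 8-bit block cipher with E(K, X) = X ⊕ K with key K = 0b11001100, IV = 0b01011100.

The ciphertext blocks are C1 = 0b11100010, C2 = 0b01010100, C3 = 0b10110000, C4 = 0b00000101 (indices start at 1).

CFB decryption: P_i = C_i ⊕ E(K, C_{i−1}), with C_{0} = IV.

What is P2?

P2: E(K, 0b11100010) = 0b00101110; 0b01010100 ⊕ 0b00101110 = 0b01111010.

P2 = 0b01111010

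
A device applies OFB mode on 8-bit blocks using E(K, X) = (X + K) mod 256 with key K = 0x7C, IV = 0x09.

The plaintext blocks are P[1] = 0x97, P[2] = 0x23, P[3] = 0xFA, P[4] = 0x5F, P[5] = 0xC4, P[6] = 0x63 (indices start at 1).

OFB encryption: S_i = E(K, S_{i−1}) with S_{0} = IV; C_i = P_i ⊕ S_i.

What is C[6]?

C[6] = 0x92

C[1]: S = E(K, 0x09) = 0x85; 0x97 ⊕ 0x85 = 0x12.
C[2]: S = E(K, 0x85) = 0x01; 0x23 ⊕ 0x01 = 0x22.
C[3]: S = E(K, 0x01) = 0x7D; 0xFA ⊕ 0x7D = 0x87.
C[4]: S = E(K, 0x7D) = 0xF9; 0x5F ⊕ 0xF9 = 0xA6.
C[5]: S = E(K, 0xF9) = 0x75; 0xC4 ⊕ 0x75 = 0xB1.
C[6]: S = E(K, 0x75) = 0xF1; 0x63 ⊕ 0xF1 = 0x92.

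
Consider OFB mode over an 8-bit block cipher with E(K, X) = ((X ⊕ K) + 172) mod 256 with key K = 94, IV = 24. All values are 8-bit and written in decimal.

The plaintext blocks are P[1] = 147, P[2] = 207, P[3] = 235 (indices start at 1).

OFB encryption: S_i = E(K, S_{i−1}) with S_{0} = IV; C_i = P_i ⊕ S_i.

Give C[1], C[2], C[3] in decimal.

C[1] = 97, C[2] = 151, C[3] = 89

C[1]: S = E(K, 24) = 242; 147 ⊕ 242 = 97.
C[2]: S = E(K, 242) = 88; 207 ⊕ 88 = 151.
C[3]: S = E(K, 88) = 178; 235 ⊕ 178 = 89.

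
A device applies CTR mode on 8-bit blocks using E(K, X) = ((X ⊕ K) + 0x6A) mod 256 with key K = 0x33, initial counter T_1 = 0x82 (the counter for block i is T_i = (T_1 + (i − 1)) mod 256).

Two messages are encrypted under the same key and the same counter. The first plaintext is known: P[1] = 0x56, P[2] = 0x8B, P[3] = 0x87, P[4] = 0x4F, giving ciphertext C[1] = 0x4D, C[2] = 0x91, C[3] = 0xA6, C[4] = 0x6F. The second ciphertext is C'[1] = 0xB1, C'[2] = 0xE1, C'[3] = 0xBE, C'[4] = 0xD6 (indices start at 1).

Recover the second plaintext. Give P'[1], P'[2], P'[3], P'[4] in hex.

In CTR with a reused counter, both messages share the same keystream S_i, so C_i ⊕ C'_i = P_i ⊕ P'_i and thus P'_i = P_i ⊕ C_i ⊕ C'_i.
P'[1]: 0x56 ⊕ 0x4D ⊕ 0xB1 = 0xAA.
P'[2]: 0x8B ⊕ 0x91 ⊕ 0xE1 = 0xFB.
P'[3]: 0x87 ⊕ 0xA6 ⊕ 0xBE = 0x9F.
P'[4]: 0x4F ⊕ 0x6F ⊕ 0xD6 = 0xF6.

P'[1] = 0xAA, P'[2] = 0xFB, P'[3] = 0x9F, P'[4] = 0xF6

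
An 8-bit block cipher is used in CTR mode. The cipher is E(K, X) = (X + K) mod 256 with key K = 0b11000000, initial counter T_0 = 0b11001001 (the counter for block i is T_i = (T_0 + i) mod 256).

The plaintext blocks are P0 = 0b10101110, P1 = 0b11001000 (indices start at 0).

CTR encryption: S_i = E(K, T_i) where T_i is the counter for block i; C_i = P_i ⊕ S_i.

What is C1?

C0: T = 0b11001001, S = E(K, T) = 0b10001001; 0b10101110 ⊕ 0b10001001 = 0b00100111.
C1: T = 0b11001010, S = E(K, T) = 0b10001010; 0b11001000 ⊕ 0b10001010 = 0b01000010.

C1 = 0b01000010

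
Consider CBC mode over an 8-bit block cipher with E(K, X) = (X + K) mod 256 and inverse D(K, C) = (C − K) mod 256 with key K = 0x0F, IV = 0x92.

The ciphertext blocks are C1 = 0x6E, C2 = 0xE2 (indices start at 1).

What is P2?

P2 = 0xBD

CBC decryption: P_i = D(K, C_i) ⊕ C_{i−1}, with C_{0} = IV.
P2: D(K, 0xE2) = 0xD3; 0xD3 ⊕ 0x6E = 0xBD.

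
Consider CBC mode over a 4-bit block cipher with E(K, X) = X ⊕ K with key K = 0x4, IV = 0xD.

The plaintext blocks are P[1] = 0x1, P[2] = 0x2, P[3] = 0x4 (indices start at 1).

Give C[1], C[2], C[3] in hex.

CBC encryption: C_i = E(K, P_i ⊕ C_{i−1}), with C_{0} = IV.
C[1]: P[1] ⊕ 0xD = 0xC; E(K, 0xC) = 0x8.
C[2]: P[2] ⊕ 0x8 = 0xA; E(K, 0xA) = 0xE.
C[3]: P[3] ⊕ 0xE = 0xA; E(K, 0xA) = 0xE.

C[1] = 0x8, C[2] = 0xE, C[3] = 0xE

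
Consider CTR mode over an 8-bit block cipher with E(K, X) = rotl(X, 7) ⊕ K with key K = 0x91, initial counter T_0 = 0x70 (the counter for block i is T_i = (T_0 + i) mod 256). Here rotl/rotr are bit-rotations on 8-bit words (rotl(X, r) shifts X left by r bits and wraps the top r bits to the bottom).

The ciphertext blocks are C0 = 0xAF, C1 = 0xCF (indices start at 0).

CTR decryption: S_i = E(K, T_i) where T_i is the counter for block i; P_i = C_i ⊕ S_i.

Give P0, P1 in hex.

P0: T = 0x70, S = E(K, T) = 0xA9; 0xAF ⊕ 0xA9 = 0x06.
P1: T = 0x71, S = E(K, T) = 0x29; 0xCF ⊕ 0x29 = 0xE6.

P0 = 0x06, P1 = 0xE6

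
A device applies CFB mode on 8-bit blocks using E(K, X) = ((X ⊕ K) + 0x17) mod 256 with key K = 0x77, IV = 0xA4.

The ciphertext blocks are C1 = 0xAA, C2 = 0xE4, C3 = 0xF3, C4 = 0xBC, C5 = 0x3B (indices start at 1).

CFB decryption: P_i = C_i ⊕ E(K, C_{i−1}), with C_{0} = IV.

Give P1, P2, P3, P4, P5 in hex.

P1 = 0x40, P2 = 0x10, P3 = 0x59, P4 = 0x27, P5 = 0xD9

P1: E(K, 0xA4) = 0xEA; 0xAA ⊕ 0xEA = 0x40.
P2: E(K, 0xAA) = 0xF4; 0xE4 ⊕ 0xF4 = 0x10.
P3: E(K, 0xE4) = 0xAA; 0xF3 ⊕ 0xAA = 0x59.
P4: E(K, 0xF3) = 0x9B; 0xBC ⊕ 0x9B = 0x27.
P5: E(K, 0xBC) = 0xE2; 0x3B ⊕ 0xE2 = 0xD9.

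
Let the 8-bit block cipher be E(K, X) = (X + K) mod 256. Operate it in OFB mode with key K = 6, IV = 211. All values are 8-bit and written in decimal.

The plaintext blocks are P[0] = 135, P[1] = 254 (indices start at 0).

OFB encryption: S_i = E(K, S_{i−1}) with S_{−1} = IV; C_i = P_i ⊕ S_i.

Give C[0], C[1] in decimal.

C[0]: S = E(K, 211) = 217; 135 ⊕ 217 = 94.
C[1]: S = E(K, 217) = 223; 254 ⊕ 223 = 33.

C[0] = 94, C[1] = 33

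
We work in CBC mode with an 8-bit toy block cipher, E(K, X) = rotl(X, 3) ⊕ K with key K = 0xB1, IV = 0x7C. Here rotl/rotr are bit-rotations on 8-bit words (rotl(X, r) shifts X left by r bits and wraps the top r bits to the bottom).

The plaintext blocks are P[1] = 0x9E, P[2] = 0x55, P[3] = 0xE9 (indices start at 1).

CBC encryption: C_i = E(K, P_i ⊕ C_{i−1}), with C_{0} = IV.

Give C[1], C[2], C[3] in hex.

C[1]: P[1] ⊕ 0x7C = 0xE2; E(K, 0xE2) = 0xA6.
C[2]: P[2] ⊕ 0xA6 = 0xF3; E(K, 0xF3) = 0x2E.
C[3]: P[3] ⊕ 0x2E = 0xC7; E(K, 0xC7) = 0x8F.

C[1] = 0xA6, C[2] = 0x2E, C[3] = 0x8F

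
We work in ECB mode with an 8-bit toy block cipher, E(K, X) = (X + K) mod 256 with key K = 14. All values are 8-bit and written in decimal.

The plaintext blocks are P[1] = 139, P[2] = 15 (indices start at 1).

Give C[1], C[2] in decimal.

C[1] = 153, C[2] = 29

ECB encryption: C_i = E(K, P_i).
C[1]: E(K, 139) = 153.
C[2]: E(K, 15) = 29.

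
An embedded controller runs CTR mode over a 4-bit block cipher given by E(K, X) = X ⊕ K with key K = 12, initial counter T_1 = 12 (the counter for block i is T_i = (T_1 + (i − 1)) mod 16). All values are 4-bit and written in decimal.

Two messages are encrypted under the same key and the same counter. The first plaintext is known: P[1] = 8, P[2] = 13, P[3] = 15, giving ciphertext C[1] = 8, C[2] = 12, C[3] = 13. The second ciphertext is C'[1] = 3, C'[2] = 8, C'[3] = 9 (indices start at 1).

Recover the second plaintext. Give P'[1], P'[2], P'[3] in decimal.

In CTR with a reused counter, both messages share the same keystream S_i, so C_i ⊕ C'_i = P_i ⊕ P'_i and thus P'_i = P_i ⊕ C_i ⊕ C'_i.
P'[1]: 8 ⊕ 8 ⊕ 3 = 3.
P'[2]: 13 ⊕ 12 ⊕ 8 = 9.
P'[3]: 15 ⊕ 13 ⊕ 9 = 11.

P'[1] = 3, P'[2] = 9, P'[3] = 11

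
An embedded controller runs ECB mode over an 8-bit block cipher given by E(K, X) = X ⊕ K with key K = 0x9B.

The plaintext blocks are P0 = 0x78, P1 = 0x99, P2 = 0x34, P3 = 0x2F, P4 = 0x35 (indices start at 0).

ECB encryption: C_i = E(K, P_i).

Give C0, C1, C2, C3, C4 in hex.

C0: E(K, 0x78) = 0xE3.
C1: E(K, 0x99) = 0x02.
C2: E(K, 0x34) = 0xAF.
C3: E(K, 0x2F) = 0xB4.
C4: E(K, 0x35) = 0xAE.

C0 = 0xE3, C1 = 0x02, C2 = 0xAF, C3 = 0xB4, C4 = 0xAE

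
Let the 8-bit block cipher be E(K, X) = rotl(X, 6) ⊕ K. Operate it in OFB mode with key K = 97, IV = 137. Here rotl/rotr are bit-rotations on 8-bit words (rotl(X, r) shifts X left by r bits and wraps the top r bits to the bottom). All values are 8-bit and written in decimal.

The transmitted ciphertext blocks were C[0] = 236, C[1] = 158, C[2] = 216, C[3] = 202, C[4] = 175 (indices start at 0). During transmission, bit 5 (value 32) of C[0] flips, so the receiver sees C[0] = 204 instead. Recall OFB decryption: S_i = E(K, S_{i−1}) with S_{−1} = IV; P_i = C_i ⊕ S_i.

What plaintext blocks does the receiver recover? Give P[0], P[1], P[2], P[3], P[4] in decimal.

P[0] = 207, P[1] = 63, P[2] = 209, P[3] = 233, P[4] = 6

Only C[0] changed, to 204. In OFB, a change in C_i flips the same bit in P_i only; the keystream is unaffected. Decrypting the received ciphertext:
P[0]: S = E(K, 137) = 3; 204 ⊕ 3 = 207.
P[1]: S = E(K, 3) = 161; 158 ⊕ 161 = 63.
P[2]: S = E(K, 161) = 9; 216 ⊕ 9 = 209.
P[3]: S = E(K, 9) = 35; 202 ⊕ 35 = 233.
P[4]: S = E(K, 35) = 169; 175 ⊕ 169 = 6.
Blocks that differ from the original plaintext: P[0].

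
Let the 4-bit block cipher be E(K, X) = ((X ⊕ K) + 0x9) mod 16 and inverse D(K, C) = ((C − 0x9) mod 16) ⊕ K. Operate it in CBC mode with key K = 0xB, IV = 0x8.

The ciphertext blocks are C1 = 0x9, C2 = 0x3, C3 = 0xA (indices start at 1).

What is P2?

P2 = 0x8

CBC decryption: P_i = D(K, C_i) ⊕ C_{i−1}, with C_{0} = IV.
P2: D(K, 0x3) = 0x1; 0x1 ⊕ 0x9 = 0x8.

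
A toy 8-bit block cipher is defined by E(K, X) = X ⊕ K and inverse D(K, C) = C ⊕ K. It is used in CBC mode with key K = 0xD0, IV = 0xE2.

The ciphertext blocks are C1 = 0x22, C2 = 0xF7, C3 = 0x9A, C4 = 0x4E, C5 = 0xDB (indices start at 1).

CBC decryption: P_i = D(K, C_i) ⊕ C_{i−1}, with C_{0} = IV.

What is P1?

P1: D(K, 0x22) = 0xF2; 0xF2 ⊕ 0xE2 = 0x10.

P1 = 0x10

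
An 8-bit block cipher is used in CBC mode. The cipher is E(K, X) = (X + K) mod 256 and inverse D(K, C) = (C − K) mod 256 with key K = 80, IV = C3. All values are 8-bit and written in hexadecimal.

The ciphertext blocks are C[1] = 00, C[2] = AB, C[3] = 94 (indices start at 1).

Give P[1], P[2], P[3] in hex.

CBC decryption: P_i = D(K, C_i) ⊕ C_{i−1}, with C_{0} = IV.
P[1]: D(K, 00) = 80; 80 ⊕ C3 = 43.
P[2]: D(K, AB) = 2B; 2B ⊕ 00 = 2B.
P[3]: D(K, 94) = 14; 14 ⊕ AB = BF.

P[1] = 43, P[2] = 2B, P[3] = BF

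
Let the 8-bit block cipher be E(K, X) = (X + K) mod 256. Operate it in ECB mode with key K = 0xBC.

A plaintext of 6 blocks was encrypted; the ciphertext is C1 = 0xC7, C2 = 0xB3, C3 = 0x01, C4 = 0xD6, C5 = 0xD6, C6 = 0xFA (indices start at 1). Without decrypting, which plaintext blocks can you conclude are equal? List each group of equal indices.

ECB encrypts each block independently with the same key, so equal ciphertext blocks imply equal plaintext blocks.
C4 = C5 = 0xD6, so P4 = P5.

P4 = P5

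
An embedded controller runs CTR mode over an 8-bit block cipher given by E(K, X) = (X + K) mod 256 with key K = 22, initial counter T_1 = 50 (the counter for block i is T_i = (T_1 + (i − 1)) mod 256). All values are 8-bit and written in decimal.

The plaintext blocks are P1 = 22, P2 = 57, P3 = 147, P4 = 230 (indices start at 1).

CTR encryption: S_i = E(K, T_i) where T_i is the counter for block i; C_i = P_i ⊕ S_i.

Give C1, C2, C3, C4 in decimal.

C1 = 94, C2 = 112, C3 = 217, C4 = 173

C1: T = 50, S = E(K, T) = 72; 22 ⊕ 72 = 94.
C2: T = 51, S = E(K, T) = 73; 57 ⊕ 73 = 112.
C3: T = 52, S = E(K, T) = 74; 147 ⊕ 74 = 217.
C4: T = 53, S = E(K, T) = 75; 230 ⊕ 75 = 173.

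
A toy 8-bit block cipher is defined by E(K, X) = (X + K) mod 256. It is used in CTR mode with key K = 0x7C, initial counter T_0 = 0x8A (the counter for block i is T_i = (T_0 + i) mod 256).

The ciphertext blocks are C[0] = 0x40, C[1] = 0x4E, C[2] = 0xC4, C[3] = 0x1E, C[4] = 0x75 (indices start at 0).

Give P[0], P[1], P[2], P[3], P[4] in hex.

P[0] = 0x46, P[1] = 0x49, P[2] = 0xCC, P[3] = 0x17, P[4] = 0x7F

CTR decryption: S_i = E(K, T_i) where T_i is the counter for block i; P_i = C_i ⊕ S_i.
P[0]: T = 0x8A, S = E(K, T) = 0x06; 0x40 ⊕ 0x06 = 0x46.
P[1]: T = 0x8B, S = E(K, T) = 0x07; 0x4E ⊕ 0x07 = 0x49.
P[2]: T = 0x8C, S = E(K, T) = 0x08; 0xC4 ⊕ 0x08 = 0xCC.
P[3]: T = 0x8D, S = E(K, T) = 0x09; 0x1E ⊕ 0x09 = 0x17.
P[4]: T = 0x8E, S = E(K, T) = 0x0A; 0x75 ⊕ 0x0A = 0x7F.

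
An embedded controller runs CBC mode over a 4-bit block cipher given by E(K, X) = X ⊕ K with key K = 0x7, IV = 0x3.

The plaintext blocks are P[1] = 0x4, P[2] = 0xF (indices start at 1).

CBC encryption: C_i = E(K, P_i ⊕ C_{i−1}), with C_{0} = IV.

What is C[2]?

C[1]: P[1] ⊕ 0x3 = 0x7; E(K, 0x7) = 0x0.
C[2]: P[2] ⊕ 0x0 = 0xF; E(K, 0xF) = 0x8.

C[2] = 0x8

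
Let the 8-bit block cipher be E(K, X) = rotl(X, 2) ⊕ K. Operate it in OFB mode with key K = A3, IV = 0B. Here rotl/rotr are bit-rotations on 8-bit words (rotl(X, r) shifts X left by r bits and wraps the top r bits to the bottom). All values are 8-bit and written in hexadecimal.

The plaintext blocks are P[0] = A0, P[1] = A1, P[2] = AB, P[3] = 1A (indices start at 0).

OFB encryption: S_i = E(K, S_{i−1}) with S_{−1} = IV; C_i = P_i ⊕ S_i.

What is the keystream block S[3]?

F4

C[0]: S = E(K, 0B) = 8F; A0 ⊕ 8F = 2F.
C[1]: S = E(K, 8F) = 9D; A1 ⊕ 9D = 3C.
C[2]: S = E(K, 9D) = D5; AB ⊕ D5 = 7E.
C[3]: S = E(K, D5) = F4; 1A ⊕ F4 = EE.
So S[3] = F4.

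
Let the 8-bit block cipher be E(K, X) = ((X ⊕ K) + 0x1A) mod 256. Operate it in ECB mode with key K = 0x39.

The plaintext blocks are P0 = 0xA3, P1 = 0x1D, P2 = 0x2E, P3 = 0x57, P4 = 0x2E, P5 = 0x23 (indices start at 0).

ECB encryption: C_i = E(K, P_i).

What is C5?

C5: E(K, 0x23) = 0x34.

C5 = 0x34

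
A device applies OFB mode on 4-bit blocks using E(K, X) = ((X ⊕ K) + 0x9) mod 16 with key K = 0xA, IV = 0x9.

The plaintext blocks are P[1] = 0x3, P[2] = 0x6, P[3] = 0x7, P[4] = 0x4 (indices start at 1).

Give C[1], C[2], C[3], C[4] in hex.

C[1] = 0xF, C[2] = 0x9, C[3] = 0x9, C[4] = 0x9

OFB encryption: S_i = E(K, S_{i−1}) with S_{0} = IV; C_i = P_i ⊕ S_i.
C[1]: S = E(K, 0x9) = 0xC; 0x3 ⊕ 0xC = 0xF.
C[2]: S = E(K, 0xC) = 0xF; 0x6 ⊕ 0xF = 0x9.
C[3]: S = E(K, 0xF) = 0xE; 0x7 ⊕ 0xE = 0x9.
C[4]: S = E(K, 0xE) = 0xD; 0x4 ⊕ 0xD = 0x9.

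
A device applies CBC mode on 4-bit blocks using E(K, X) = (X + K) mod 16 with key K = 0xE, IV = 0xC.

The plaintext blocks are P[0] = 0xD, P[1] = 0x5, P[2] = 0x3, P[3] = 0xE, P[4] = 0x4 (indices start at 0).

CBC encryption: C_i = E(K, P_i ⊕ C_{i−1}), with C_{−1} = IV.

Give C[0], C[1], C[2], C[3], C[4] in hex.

C[0]: P[0] ⊕ 0xC = 0x1; E(K, 0x1) = 0xF.
C[1]: P[1] ⊕ 0xF = 0xA; E(K, 0xA) = 0x8.
C[2]: P[2] ⊕ 0x8 = 0xB; E(K, 0xB) = 0x9.
C[3]: P[3] ⊕ 0x9 = 0x7; E(K, 0x7) = 0x5.
C[4]: P[4] ⊕ 0x5 = 0x1; E(K, 0x1) = 0xF.

C[0] = 0xF, C[1] = 0x8, C[2] = 0x9, C[3] = 0x5, C[4] = 0xF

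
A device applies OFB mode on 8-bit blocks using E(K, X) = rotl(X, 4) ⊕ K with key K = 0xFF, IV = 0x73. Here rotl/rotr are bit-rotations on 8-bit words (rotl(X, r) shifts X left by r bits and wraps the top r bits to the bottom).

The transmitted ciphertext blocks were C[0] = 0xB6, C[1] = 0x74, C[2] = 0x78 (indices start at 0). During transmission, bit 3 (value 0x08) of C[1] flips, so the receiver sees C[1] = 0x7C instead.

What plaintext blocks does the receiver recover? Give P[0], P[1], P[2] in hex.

OFB decryption: S_i = E(K, S_{i−1}) with S_{−1} = IV; P_i = C_i ⊕ S_i.
Only C[1] changed, to 0x7C. In OFB, a change in C_i flips the same bit in P_i only; the keystream is unaffected. Decrypting the received ciphertext:
P[0]: S = E(K, 0x73) = 0xC8; 0xB6 ⊕ 0xC8 = 0x7E.
P[1]: S = E(K, 0xC8) = 0x73; 0x7C ⊕ 0x73 = 0x0F.
P[2]: S = E(K, 0x73) = 0xC8; 0x78 ⊕ 0xC8 = 0xB0.
Blocks that differ from the original plaintext: P[1].

P[0] = 0x7E, P[1] = 0x0F, P[2] = 0xB0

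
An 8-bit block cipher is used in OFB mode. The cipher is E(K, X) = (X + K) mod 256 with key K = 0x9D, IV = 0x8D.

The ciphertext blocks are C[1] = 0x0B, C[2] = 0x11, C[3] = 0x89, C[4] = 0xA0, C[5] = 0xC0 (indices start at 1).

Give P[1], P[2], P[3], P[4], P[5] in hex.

P[1] = 0x21, P[2] = 0xD6, P[3] = 0xED, P[4] = 0xA1, P[5] = 0x5E

OFB decryption: S_i = E(K, S_{i−1}) with S_{0} = IV; P_i = C_i ⊕ S_i.
P[1]: S = E(K, 0x8D) = 0x2A; 0x0B ⊕ 0x2A = 0x21.
P[2]: S = E(K, 0x2A) = 0xC7; 0x11 ⊕ 0xC7 = 0xD6.
P[3]: S = E(K, 0xC7) = 0x64; 0x89 ⊕ 0x64 = 0xED.
P[4]: S = E(K, 0x64) = 0x01; 0xA0 ⊕ 0x01 = 0xA1.
P[5]: S = E(K, 0x01) = 0x9E; 0xC0 ⊕ 0x9E = 0x5E.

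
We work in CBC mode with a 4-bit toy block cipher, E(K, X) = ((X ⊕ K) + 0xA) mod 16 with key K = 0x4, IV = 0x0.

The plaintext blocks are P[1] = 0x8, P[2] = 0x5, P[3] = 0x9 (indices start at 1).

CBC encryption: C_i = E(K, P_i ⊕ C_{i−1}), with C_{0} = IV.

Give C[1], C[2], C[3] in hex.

C[1]: P[1] ⊕ 0x0 = 0x8; E(K, 0x8) = 0x6.
C[2]: P[2] ⊕ 0x6 = 0x3; E(K, 0x3) = 0x1.
C[3]: P[3] ⊕ 0x1 = 0x8; E(K, 0x8) = 0x6.

C[1] = 0x6, C[2] = 0x1, C[3] = 0x6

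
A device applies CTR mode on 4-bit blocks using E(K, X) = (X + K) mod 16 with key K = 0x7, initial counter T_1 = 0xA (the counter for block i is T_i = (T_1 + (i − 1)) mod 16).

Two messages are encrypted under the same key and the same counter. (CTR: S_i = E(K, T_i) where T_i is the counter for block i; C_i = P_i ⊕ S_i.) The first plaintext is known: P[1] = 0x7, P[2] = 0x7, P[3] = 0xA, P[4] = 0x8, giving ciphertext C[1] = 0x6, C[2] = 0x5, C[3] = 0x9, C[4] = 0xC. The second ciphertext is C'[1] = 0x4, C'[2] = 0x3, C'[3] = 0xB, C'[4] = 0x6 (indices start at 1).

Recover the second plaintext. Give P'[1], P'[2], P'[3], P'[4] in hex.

In CTR with a reused counter, both messages share the same keystream S_i, so C_i ⊕ C'_i = P_i ⊕ P'_i and thus P'_i = P_i ⊕ C_i ⊕ C'_i.
P'[1]: 0x7 ⊕ 0x6 ⊕ 0x4 = 0x5.
P'[2]: 0x7 ⊕ 0x5 ⊕ 0x3 = 0x1.
P'[3]: 0xA ⊕ 0x9 ⊕ 0xB = 0x8.
P'[4]: 0x8 ⊕ 0xC ⊕ 0x6 = 0x2.

P'[1] = 0x5, P'[2] = 0x1, P'[3] = 0x8, P'[4] = 0x2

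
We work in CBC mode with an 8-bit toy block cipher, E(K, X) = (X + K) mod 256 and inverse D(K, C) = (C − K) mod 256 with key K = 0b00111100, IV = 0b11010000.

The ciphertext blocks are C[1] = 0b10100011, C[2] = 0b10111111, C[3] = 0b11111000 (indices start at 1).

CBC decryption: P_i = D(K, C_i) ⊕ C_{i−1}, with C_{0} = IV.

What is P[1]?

P[1] = 0b10110111

P[1]: D(K, 0b10100011) = 0b01100111; 0b01100111 ⊕ 0b11010000 = 0b10110111.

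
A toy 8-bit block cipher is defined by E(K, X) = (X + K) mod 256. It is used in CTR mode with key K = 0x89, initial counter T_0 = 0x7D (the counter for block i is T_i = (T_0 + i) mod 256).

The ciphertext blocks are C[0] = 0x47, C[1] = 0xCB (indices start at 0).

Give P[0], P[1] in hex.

CTR decryption: S_i = E(K, T_i) where T_i is the counter for block i; P_i = C_i ⊕ S_i.
P[0]: T = 0x7D, S = E(K, T) = 0x06; 0x47 ⊕ 0x06 = 0x41.
P[1]: T = 0x7E, S = E(K, T) = 0x07; 0xCB ⊕ 0x07 = 0xCC.

P[0] = 0x41, P[1] = 0xCC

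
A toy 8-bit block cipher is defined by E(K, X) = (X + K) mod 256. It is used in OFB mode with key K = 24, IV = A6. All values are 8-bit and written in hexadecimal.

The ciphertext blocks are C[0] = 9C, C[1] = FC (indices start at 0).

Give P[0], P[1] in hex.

OFB decryption: S_i = E(K, S_{i−1}) with S_{−1} = IV; P_i = C_i ⊕ S_i.
P[0]: S = E(K, A6) = CA; 9C ⊕ CA = 56.
P[1]: S = E(K, CA) = EE; FC ⊕ EE = 12.

P[0] = 56, P[1] = 12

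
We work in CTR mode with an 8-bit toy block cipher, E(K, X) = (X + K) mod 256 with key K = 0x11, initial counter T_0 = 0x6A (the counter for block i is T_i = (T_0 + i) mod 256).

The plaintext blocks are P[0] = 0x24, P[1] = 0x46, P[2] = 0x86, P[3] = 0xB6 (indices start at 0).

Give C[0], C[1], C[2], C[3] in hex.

C[0] = 0x5F, C[1] = 0x3A, C[2] = 0xFB, C[3] = 0xC8

CTR encryption: S_i = E(K, T_i) where T_i is the counter for block i; C_i = P_i ⊕ S_i.
C[0]: T = 0x6A, S = E(K, T) = 0x7B; 0x24 ⊕ 0x7B = 0x5F.
C[1]: T = 0x6B, S = E(K, T) = 0x7C; 0x46 ⊕ 0x7C = 0x3A.
C[2]: T = 0x6C, S = E(K, T) = 0x7D; 0x86 ⊕ 0x7D = 0xFB.
C[3]: T = 0x6D, S = E(K, T) = 0x7E; 0xB6 ⊕ 0x7E = 0xC8.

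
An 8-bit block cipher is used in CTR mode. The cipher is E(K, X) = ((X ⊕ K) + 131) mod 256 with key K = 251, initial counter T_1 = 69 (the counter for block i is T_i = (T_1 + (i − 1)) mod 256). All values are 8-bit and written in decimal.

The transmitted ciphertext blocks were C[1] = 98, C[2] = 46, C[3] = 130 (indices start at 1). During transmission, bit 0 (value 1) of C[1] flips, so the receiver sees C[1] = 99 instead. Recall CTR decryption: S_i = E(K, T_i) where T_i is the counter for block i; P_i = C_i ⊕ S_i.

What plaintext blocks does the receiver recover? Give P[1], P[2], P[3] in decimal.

Only C[1] changed, to 99. In CTR, a change in C_i flips the same bit in P_i only; the keystream is unaffected. Decrypting the received ciphertext:
P[1]: T = 69, S = E(K, T) = 65; 99 ⊕ 65 = 34.
P[2]: T = 70, S = E(K, T) = 64; 46 ⊕ 64 = 110.
P[3]: T = 71, S = E(K, T) = 63; 130 ⊕ 63 = 189.
Blocks that differ from the original plaintext: P[1].

P[1] = 34, P[2] = 110, P[3] = 189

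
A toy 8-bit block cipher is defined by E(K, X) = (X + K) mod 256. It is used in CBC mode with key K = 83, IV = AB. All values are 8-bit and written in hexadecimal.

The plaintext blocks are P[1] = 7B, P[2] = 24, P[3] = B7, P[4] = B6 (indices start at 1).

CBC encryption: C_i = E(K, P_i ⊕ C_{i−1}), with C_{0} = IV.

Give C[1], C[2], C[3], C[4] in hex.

C[1]: P[1] ⊕ AB = D0; E(K, D0) = 53.
C[2]: P[2] ⊕ 53 = 77; E(K, 77) = FA.
C[3]: P[3] ⊕ FA = 4D; E(K, 4D) = D0.
C[4]: P[4] ⊕ D0 = 66; E(K, 66) = E9.

C[1] = 53, C[2] = FA, C[3] = D0, C[4] = E9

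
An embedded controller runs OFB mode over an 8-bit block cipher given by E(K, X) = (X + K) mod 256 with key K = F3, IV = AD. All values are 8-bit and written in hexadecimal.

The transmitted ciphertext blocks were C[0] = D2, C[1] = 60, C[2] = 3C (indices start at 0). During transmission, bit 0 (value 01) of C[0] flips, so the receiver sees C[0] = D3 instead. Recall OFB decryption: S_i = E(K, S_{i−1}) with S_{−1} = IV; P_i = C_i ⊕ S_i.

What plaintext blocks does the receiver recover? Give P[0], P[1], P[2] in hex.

P[0] = 73, P[1] = F3, P[2] = BA

Only C[0] changed, to D3. In OFB, a change in C_i flips the same bit in P_i only; the keystream is unaffected. Decrypting the received ciphertext:
P[0]: S = E(K, AD) = A0; D3 ⊕ A0 = 73.
P[1]: S = E(K, A0) = 93; 60 ⊕ 93 = F3.
P[2]: S = E(K, 93) = 86; 3C ⊕ 86 = BA.
Blocks that differ from the original plaintext: P[0].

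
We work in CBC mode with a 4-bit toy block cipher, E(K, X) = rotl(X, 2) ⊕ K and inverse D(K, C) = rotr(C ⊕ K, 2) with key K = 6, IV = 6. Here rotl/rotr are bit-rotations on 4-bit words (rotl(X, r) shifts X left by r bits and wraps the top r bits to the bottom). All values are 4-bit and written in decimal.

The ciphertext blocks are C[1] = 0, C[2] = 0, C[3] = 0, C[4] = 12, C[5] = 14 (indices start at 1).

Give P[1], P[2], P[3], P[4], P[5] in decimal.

CBC decryption: P_i = D(K, C_i) ⊕ C_{i−1}, with C_{0} = IV.
P[1]: D(K, 0) = 9; 9 ⊕ 6 = 15.
P[2]: D(K, 0) = 9; 9 ⊕ 0 = 9.
P[3]: D(K, 0) = 9; 9 ⊕ 0 = 9.
P[4]: D(K, 12) = 10; 10 ⊕ 0 = 10.
P[5]: D(K, 14) = 2; 2 ⊕ 12 = 14.

P[1] = 15, P[2] = 9, P[3] = 9, P[4] = 10, P[5] = 14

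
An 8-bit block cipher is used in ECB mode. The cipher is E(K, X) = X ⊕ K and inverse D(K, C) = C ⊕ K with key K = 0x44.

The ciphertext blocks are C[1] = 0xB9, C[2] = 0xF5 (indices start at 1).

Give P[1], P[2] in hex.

P[1] = 0xFD, P[2] = 0xB1

ECB decryption: P_i = D(K, C_i).
P[1]: D(K, 0xB9) = 0xFD.
P[2]: D(K, 0xF5) = 0xB1.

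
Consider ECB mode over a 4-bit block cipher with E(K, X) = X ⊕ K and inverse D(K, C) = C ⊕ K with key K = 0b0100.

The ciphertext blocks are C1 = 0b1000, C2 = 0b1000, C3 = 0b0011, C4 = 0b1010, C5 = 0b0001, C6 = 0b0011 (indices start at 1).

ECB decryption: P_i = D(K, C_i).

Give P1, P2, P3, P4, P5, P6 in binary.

P1 = 0b1100, P2 = 0b1100, P3 = 0b0111, P4 = 0b1110, P5 = 0b0101, P6 = 0b0111

P1: D(K, 0b1000) = 0b1100.
P2: D(K, 0b1000) = 0b1100.
P3: D(K, 0b0011) = 0b0111.
P4: D(K, 0b1010) = 0b1110.
P5: D(K, 0b0001) = 0b0101.
P6: D(K, 0b0011) = 0b0111.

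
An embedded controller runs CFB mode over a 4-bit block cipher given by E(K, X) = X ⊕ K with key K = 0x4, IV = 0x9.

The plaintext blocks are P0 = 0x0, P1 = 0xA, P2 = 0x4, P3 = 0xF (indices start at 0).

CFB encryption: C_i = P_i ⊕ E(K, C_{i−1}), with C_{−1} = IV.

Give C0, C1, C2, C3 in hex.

C0: E(K, 0x9) = 0xD; 0x0 ⊕ 0xD = 0xD.
C1: E(K, 0xD) = 0x9; 0xA ⊕ 0x9 = 0x3.
C2: E(K, 0x3) = 0x7; 0x4 ⊕ 0x7 = 0x3.
C3: E(K, 0x3) = 0x7; 0xF ⊕ 0x7 = 0x8.

C0 = 0xD, C1 = 0x3, C2 = 0x3, C3 = 0x8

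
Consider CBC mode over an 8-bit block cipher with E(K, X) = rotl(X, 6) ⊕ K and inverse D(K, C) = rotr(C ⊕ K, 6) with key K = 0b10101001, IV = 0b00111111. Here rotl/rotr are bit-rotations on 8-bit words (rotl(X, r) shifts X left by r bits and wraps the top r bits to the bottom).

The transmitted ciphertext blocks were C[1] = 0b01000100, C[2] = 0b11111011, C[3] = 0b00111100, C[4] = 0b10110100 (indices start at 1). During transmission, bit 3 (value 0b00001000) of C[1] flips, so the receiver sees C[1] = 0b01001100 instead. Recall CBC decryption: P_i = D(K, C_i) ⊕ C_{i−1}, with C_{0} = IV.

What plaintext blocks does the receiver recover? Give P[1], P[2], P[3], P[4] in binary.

Only C[1] changed, to 0b01001100. In CBC, a change in C_i garbles P_i and flips the same bit in P_{i+1}. Decrypting the received ciphertext:
P[1]: D(K, 0b01001100) = 0b10010111; 0b10010111 ⊕ 0b00111111 = 0b10101000.
P[2]: D(K, 0b11111011) = 0b01001001; 0b01001001 ⊕ 0b01001100 = 0b00000101.
P[3]: D(K, 0b00111100) = 0b01010110; 0b01010110 ⊕ 0b11111011 = 0b10101101.
P[4]: D(K, 0b10110100) = 0b01110100; 0b01110100 ⊕ 0b00111100 = 0b01001000.
Blocks that differ from the original plaintext: P[1], P[2].

P[1] = 0b10101000, P[2] = 0b00000101, P[3] = 0b10101101, P[4] = 0b01001000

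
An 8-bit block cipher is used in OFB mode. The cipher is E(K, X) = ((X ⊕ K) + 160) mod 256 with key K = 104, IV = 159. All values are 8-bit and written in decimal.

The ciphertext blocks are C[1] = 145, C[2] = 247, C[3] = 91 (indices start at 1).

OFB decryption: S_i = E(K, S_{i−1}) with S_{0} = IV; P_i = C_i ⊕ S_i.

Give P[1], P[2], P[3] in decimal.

P[1]: S = E(K, 159) = 151; 145 ⊕ 151 = 6.
P[2]: S = E(K, 151) = 159; 247 ⊕ 159 = 104.
P[3]: S = E(K, 159) = 151; 91 ⊕ 151 = 204.

P[1] = 6, P[2] = 104, P[3] = 204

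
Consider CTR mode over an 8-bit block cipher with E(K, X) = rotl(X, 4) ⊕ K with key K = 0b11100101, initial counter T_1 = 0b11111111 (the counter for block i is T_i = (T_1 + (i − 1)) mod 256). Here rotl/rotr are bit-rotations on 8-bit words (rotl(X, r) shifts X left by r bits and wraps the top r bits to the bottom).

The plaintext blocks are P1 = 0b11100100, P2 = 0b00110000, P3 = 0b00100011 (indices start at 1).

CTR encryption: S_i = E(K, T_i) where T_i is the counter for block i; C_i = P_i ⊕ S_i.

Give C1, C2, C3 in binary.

C1: T = 0b11111111, S = E(K, T) = 0b00011010; 0b11100100 ⊕ 0b00011010 = 0b11111110.
C2: T = 0b00000000, S = E(K, T) = 0b11100101; 0b00110000 ⊕ 0b11100101 = 0b11010101.
C3: T = 0b00000001, S = E(K, T) = 0b11110101; 0b00100011 ⊕ 0b11110101 = 0b11010110.

C1 = 0b11111110, C2 = 0b11010101, C3 = 0b11010110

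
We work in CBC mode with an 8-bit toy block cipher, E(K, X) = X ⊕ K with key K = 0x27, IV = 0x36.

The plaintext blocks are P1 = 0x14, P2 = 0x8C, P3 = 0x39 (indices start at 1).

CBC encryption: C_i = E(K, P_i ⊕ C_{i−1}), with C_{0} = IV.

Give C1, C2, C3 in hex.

C1 = 0x05, C2 = 0xAE, C3 = 0xB0

C1: P1 ⊕ 0x36 = 0x22; E(K, 0x22) = 0x05.
C2: P2 ⊕ 0x05 = 0x89; E(K, 0x89) = 0xAE.
C3: P3 ⊕ 0xAE = 0x97; E(K, 0x97) = 0xB0.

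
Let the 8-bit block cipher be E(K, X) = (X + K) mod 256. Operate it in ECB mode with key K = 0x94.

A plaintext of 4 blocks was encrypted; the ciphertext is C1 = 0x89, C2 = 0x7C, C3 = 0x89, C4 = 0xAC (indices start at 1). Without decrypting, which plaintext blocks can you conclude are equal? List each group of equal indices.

P1 = P3

ECB encrypts each block independently with the same key, so equal ciphertext blocks imply equal plaintext blocks.
C1 = C3 = 0x89, so P1 = P3.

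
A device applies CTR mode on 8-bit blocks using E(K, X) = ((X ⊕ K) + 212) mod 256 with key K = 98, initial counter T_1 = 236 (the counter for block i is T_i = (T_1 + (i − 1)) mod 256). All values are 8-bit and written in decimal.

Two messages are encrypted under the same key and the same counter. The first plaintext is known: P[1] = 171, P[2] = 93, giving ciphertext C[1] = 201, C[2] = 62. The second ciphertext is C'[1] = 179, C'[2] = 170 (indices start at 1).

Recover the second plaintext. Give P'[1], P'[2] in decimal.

In CTR with a reused counter, both messages share the same keystream S_i, so C_i ⊕ C'_i = P_i ⊕ P'_i and thus P'_i = P_i ⊕ C_i ⊕ C'_i.
P'[1]: 171 ⊕ 201 ⊕ 179 = 209.
P'[2]: 93 ⊕ 62 ⊕ 170 = 201.

P'[1] = 209, P'[2] = 201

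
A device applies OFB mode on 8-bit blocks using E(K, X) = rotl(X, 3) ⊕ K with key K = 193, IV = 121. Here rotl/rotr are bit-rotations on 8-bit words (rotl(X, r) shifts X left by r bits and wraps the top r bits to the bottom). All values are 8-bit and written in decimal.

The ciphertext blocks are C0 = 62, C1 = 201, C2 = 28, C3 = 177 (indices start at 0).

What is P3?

OFB decryption: S_i = E(K, S_{i−1}) with S_{−1} = IV; P_i = C_i ⊕ S_i.
P0: S = E(K, 121) = 10; 62 ⊕ 10 = 52.
P1: S = E(K, 10) = 145; 201 ⊕ 145 = 88.
P2: S = E(K, 145) = 77; 28 ⊕ 77 = 81.
P3: S = E(K, 77) = 171; 177 ⊕ 171 = 26.

P3 = 26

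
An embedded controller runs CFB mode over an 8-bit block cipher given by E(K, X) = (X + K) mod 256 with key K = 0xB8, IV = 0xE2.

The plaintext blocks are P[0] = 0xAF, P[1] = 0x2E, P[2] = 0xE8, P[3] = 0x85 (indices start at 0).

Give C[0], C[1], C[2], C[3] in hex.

CFB encryption: C_i = P_i ⊕ E(K, C_{i−1}), with C_{−1} = IV.
C[0]: E(K, 0xE2) = 0x9A; 0xAF ⊕ 0x9A = 0x35.
C[1]: E(K, 0x35) = 0xED; 0x2E ⊕ 0xED = 0xC3.
C[2]: E(K, 0xC3) = 0x7B; 0xE8 ⊕ 0x7B = 0x93.
C[3]: E(K, 0x93) = 0x4B; 0x85 ⊕ 0x4B = 0xCE.

C[0] = 0x35, C[1] = 0xC3, C[2] = 0x93, C[3] = 0xCE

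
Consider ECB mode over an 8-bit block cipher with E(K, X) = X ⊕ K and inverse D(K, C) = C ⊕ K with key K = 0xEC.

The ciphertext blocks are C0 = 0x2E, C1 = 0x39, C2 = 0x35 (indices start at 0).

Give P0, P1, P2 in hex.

ECB decryption: P_i = D(K, C_i).
P0: D(K, 0x2E) = 0xC2.
P1: D(K, 0x39) = 0xD5.
P2: D(K, 0x35) = 0xD9.

P0 = 0xC2, P1 = 0xD5, P2 = 0xD9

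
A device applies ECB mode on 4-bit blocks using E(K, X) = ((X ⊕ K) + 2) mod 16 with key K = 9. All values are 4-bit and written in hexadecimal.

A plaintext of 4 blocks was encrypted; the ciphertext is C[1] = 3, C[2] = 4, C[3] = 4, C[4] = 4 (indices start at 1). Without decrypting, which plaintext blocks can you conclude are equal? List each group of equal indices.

P[2] = P[3] = P[4]

ECB encrypts each block independently with the same key, so equal ciphertext blocks imply equal plaintext blocks.
C[2] = C[3] = C[4] = 4, so P[2] = P[3] = P[4].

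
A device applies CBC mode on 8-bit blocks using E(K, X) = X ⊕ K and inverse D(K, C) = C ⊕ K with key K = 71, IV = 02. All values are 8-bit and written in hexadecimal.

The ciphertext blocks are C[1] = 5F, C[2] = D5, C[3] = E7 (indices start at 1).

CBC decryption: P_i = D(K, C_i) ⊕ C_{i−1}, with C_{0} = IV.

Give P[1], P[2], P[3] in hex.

P[1] = 2C, P[2] = FB, P[3] = 43

P[1]: D(K, 5F) = 2E; 2E ⊕ 02 = 2C.
P[2]: D(K, D5) = A4; A4 ⊕ 5F = FB.
P[3]: D(K, E7) = 96; 96 ⊕ D5 = 43.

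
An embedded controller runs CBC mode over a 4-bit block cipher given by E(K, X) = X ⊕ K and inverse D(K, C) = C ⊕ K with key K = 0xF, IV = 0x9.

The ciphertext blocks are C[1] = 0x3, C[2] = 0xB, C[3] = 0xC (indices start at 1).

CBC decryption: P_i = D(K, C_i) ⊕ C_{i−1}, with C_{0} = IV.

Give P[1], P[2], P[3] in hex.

P[1]: D(K, 0x3) = 0xC; 0xC ⊕ 0x9 = 0x5.
P[2]: D(K, 0xB) = 0x4; 0x4 ⊕ 0x3 = 0x7.
P[3]: D(K, 0xC) = 0x3; 0x3 ⊕ 0xB = 0x8.

P[1] = 0x5, P[2] = 0x7, P[3] = 0x8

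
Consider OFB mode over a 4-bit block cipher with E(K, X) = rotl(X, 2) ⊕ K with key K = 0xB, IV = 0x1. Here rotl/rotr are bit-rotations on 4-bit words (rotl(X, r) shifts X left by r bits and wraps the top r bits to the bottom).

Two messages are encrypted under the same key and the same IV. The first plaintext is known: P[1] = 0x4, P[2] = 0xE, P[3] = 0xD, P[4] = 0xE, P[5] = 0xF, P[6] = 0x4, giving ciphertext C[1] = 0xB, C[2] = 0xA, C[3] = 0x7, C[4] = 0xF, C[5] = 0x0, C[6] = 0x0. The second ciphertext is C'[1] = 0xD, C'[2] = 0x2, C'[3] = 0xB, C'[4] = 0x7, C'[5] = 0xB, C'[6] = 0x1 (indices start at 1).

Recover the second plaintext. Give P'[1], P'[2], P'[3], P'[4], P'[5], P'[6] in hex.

In OFB with a reused IV, both messages share the same keystream S_i, so C_i ⊕ C'_i = P_i ⊕ P'_i and thus P'_i = P_i ⊕ C_i ⊕ C'_i.
P'[1]: 0x4 ⊕ 0xB ⊕ 0xD = 0x2.
P'[2]: 0xE ⊕ 0xA ⊕ 0x2 = 0x6.
P'[3]: 0xD ⊕ 0x7 ⊕ 0xB = 0x1.
P'[4]: 0xE ⊕ 0xF ⊕ 0x7 = 0x6.
P'[5]: 0xF ⊕ 0x0 ⊕ 0xB = 0x4.
P'[6]: 0x4 ⊕ 0x0 ⊕ 0x1 = 0x5.

P'[1] = 0x2, P'[2] = 0x6, P'[3] = 0x1, P'[4] = 0x6, P'[5] = 0x4, P'[6] = 0x5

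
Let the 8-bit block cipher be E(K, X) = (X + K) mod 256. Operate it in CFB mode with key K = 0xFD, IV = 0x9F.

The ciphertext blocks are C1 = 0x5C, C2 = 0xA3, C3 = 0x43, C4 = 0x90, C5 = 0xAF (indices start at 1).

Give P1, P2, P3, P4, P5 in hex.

P1 = 0xC0, P2 = 0xFA, P3 = 0xE3, P4 = 0xD0, P5 = 0x22

CFB decryption: P_i = C_i ⊕ E(K, C_{i−1}), with C_{0} = IV.
P1: E(K, 0x9F) = 0x9C; 0x5C ⊕ 0x9C = 0xC0.
P2: E(K, 0x5C) = 0x59; 0xA3 ⊕ 0x59 = 0xFA.
P3: E(K, 0xA3) = 0xA0; 0x43 ⊕ 0xA0 = 0xE3.
P4: E(K, 0x43) = 0x40; 0x90 ⊕ 0x40 = 0xD0.
P5: E(K, 0x90) = 0x8D; 0xAF ⊕ 0x8D = 0x22.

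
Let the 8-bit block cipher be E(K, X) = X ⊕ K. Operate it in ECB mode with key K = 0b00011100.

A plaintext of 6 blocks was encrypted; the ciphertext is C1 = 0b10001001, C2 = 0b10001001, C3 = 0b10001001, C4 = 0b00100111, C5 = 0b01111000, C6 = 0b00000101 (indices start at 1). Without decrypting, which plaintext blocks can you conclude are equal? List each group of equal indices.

ECB encrypts each block independently with the same key, so equal ciphertext blocks imply equal plaintext blocks.
C1 = C2 = C3 = 0b10001001, so P1 = P2 = P3.

P1 = P2 = P3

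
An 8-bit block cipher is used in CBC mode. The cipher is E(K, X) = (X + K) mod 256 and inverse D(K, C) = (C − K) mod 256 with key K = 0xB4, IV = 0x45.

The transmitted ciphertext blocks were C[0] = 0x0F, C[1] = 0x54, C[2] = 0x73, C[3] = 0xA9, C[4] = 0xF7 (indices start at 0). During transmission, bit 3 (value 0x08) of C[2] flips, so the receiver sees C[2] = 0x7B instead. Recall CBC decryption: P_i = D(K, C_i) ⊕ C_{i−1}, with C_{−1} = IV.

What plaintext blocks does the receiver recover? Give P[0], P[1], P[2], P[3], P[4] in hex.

P[0] = 0x1E, P[1] = 0xAF, P[2] = 0x93, P[3] = 0x8E, P[4] = 0xEA

Only C[2] changed, to 0x7B. In CBC, a change in C_i garbles P_i and flips the same bit in P_{i+1}. Decrypting the received ciphertext:
P[0]: D(K, 0x0F) = 0x5B; 0x5B ⊕ 0x45 = 0x1E.
P[1]: D(K, 0x54) = 0xA0; 0xA0 ⊕ 0x0F = 0xAF.
P[2]: D(K, 0x7B) = 0xC7; 0xC7 ⊕ 0x54 = 0x93.
P[3]: D(K, 0xA9) = 0xF5; 0xF5 ⊕ 0x7B = 0x8E.
P[4]: D(K, 0xF7) = 0x43; 0x43 ⊕ 0xA9 = 0xEA.
Blocks that differ from the original plaintext: P[2], P[3].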